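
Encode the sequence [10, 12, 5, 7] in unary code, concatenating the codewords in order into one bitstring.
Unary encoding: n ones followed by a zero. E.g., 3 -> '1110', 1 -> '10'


Encode each number as n ones followed by a terminating 0:
  10 -> 11111111110 (11 bits)
  12 -> 1111111111110 (13 bits)
  5 -> 111110 (6 bits)
  7 -> 11111110 (8 bits)
Total length = 11 + 13 + 6 + 8 = 38 bits.

Unary([10, 12, 5, 7]) = 11111111110111111111111011111011111110 (38 bits)


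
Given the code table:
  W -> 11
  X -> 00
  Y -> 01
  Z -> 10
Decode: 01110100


Decoding:
01 -> Y
11 -> W
01 -> Y
00 -> X


Result: YWYX


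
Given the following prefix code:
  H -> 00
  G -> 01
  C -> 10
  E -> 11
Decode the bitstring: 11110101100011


Decoding step by step:
Bits 11 -> E
Bits 11 -> E
Bits 01 -> G
Bits 01 -> G
Bits 10 -> C
Bits 00 -> H
Bits 11 -> E


Decoded message: EEGGCHE


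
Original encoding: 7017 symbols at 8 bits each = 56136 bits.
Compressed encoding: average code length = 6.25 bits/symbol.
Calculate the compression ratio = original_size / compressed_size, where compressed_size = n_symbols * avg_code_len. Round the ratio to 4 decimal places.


original_size = n_symbols * orig_bits = 7017 * 8 = 56136 bits
compressed_size = n_symbols * avg_code_len = 7017 * 6.25 = 43856.25 bits
ratio = original_size / compressed_size = 56136 / 43856.25 = 1.28

Compression ratio = 1.28


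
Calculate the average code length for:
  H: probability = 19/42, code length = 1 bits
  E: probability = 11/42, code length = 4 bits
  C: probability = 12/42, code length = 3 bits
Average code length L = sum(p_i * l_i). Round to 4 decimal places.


Weighted contributions p_i * l_i:
  H: (19/42) * 1 = 19/42
  E: (11/42) * 4 = 44/42
  C: (12/42) * 3 = 36/42
Sum = (19 + 44 + 36)/42 = 99/42

L = 99/42 = 2.3571 bits/symbol


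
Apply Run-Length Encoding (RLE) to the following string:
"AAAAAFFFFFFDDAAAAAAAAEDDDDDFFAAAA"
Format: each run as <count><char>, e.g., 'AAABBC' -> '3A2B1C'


Scanning runs left to right:
  i=0: run of 'A' x 5 -> '5A'
  i=5: run of 'F' x 6 -> '6F'
  i=11: run of 'D' x 2 -> '2D'
  i=13: run of 'A' x 8 -> '8A'
  i=21: run of 'E' x 1 -> '1E'
  i=22: run of 'D' x 5 -> '5D'
  i=27: run of 'F' x 2 -> '2F'
  i=29: run of 'A' x 4 -> '4A'

RLE = 5A6F2D8A1E5D2F4A


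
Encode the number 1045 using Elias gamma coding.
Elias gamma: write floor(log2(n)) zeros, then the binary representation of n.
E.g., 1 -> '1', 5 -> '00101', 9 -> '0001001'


num_bits = floor(log2(1045)) + 1 = 11
leading_zeros = num_bits - 1 = 10
binary(1045) = 10000010101

Elias gamma(1045) = '0000000000' + '10000010101' = 000000000010000010101 (21 bits)


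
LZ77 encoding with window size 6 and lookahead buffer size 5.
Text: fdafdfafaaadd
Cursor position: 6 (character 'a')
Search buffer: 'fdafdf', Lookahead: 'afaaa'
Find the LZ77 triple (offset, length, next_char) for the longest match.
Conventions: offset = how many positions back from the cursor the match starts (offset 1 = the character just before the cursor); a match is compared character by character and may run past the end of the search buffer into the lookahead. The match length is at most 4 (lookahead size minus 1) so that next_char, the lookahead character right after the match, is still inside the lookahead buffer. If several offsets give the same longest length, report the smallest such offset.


Try each offset into the search buffer:
  offset=1 (pos 5, char 'f'): match length 0
  offset=2 (pos 4, char 'd'): match length 0
  offset=3 (pos 3, char 'f'): match length 0
  offset=4 (pos 2, char 'a'): match length 2
  offset=5 (pos 1, char 'd'): match length 0
  offset=6 (pos 0, char 'f'): match length 0
Longest match has length 2 at offset 4.
next_char = character at position 6 + 2 = 8 -> 'a'

Best match: offset=4, length=2 (matching 'af' starting at position 2)
LZ77 triple: (4, 2, 'a')


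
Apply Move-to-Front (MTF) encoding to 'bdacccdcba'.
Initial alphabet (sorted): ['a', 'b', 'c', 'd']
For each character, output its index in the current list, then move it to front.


MTF encoding:
'b': index 1 in ['a', 'b', 'c', 'd'] -> ['b', 'a', 'c', 'd']
'd': index 3 in ['b', 'a', 'c', 'd'] -> ['d', 'b', 'a', 'c']
'a': index 2 in ['d', 'b', 'a', 'c'] -> ['a', 'd', 'b', 'c']
'c': index 3 in ['a', 'd', 'b', 'c'] -> ['c', 'a', 'd', 'b']
'c': index 0 in ['c', 'a', 'd', 'b'] -> ['c', 'a', 'd', 'b']
'c': index 0 in ['c', 'a', 'd', 'b'] -> ['c', 'a', 'd', 'b']
'd': index 2 in ['c', 'a', 'd', 'b'] -> ['d', 'c', 'a', 'b']
'c': index 1 in ['d', 'c', 'a', 'b'] -> ['c', 'd', 'a', 'b']
'b': index 3 in ['c', 'd', 'a', 'b'] -> ['b', 'c', 'd', 'a']
'a': index 3 in ['b', 'c', 'd', 'a'] -> ['a', 'b', 'c', 'd']


Output: [1, 3, 2, 3, 0, 0, 2, 1, 3, 3]


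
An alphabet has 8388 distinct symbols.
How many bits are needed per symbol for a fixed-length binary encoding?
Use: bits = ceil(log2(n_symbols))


log2(8388) = 13.0341
Bracket: 2^13 = 8192 < 8388 <= 2^14 = 16384
So ceil(log2(8388)) = 14

bits = ceil(log2(8388)) = ceil(13.0341) = 14 bits


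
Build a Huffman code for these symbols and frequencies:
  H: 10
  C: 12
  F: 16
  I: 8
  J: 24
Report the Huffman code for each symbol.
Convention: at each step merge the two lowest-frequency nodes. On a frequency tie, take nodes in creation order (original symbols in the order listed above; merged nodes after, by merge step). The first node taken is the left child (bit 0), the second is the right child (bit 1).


Huffman tree construction:
Step 1: Merge I(8) + H(10) = 18
Step 2: Merge C(12) + F(16) = 28
Step 3: Merge (I+H)(18) + J(24) = 42
Step 4: Merge (C+F)(28) + ((I+H)+J)(42) = 70
Read each symbol's code off the tree from the root (left child = 0, right child = 1).

Codes:
  H: 101 (length 3)
  C: 00 (length 2)
  F: 01 (length 2)
  I: 100 (length 3)
  J: 11 (length 2)
Average code length: 158/70 = 2.2571 bits/symbol


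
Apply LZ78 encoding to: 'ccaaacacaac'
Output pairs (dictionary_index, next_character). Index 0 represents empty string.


LZ78 encoding steps:
Dictionary: {0: ''}
Step 1: w='' (idx 0), next='c' -> output (0, 'c'), add 'c' as idx 1
Step 2: w='c' (idx 1), next='a' -> output (1, 'a'), add 'ca' as idx 2
Step 3: w='' (idx 0), next='a' -> output (0, 'a'), add 'a' as idx 3
Step 4: w='a' (idx 3), next='c' -> output (3, 'c'), add 'ac' as idx 4
Step 5: w='ac' (idx 4), next='a' -> output (4, 'a'), add 'aca' as idx 5
Step 6: w='ac' (idx 4), end of input -> output (4, '')


Encoded: [(0, 'c'), (1, 'a'), (0, 'a'), (3, 'c'), (4, 'a'), (4, '')]


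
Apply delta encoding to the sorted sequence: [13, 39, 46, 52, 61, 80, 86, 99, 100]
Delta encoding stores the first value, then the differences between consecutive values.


First value: 13
Deltas:
  39 - 13 = 26
  46 - 39 = 7
  52 - 46 = 6
  61 - 52 = 9
  80 - 61 = 19
  86 - 80 = 6
  99 - 86 = 13
  100 - 99 = 1


Delta encoded: [13, 26, 7, 6, 9, 19, 6, 13, 1]


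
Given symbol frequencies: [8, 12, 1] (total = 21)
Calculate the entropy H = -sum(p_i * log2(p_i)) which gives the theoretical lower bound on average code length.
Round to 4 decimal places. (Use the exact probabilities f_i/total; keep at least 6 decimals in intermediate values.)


Per-symbol terms -p_i * log2(p_i) with p_i = f_i/21:
  p = 8/21 = 0.380952: log2(p) = -1.392317, -p*log2(p) = 0.530407
  p = 12/21 = 0.571429: log2(p) = -0.807355, -p*log2(p) = 0.461346
  p = 1/21 = 0.047619: log2(p) = -4.392317, -p*log2(p) = 0.209158
H = 0.530407 + 0.461346 + 0.209158 = 1.200911

H = 1.2009 bits/symbol


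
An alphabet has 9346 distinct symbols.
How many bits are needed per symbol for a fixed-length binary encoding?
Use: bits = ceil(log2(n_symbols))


log2(9346) = 13.1901
Bracket: 2^13 = 8192 < 9346 <= 2^14 = 16384
So ceil(log2(9346)) = 14

bits = ceil(log2(9346)) = ceil(13.1901) = 14 bits


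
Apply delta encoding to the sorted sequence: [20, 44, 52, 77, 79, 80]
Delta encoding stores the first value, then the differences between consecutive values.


First value: 20
Deltas:
  44 - 20 = 24
  52 - 44 = 8
  77 - 52 = 25
  79 - 77 = 2
  80 - 79 = 1


Delta encoded: [20, 24, 8, 25, 2, 1]


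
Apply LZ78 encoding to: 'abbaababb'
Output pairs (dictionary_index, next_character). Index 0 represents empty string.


LZ78 encoding steps:
Dictionary: {0: ''}
Step 1: w='' (idx 0), next='a' -> output (0, 'a'), add 'a' as idx 1
Step 2: w='' (idx 0), next='b' -> output (0, 'b'), add 'b' as idx 2
Step 3: w='b' (idx 2), next='a' -> output (2, 'a'), add 'ba' as idx 3
Step 4: w='a' (idx 1), next='b' -> output (1, 'b'), add 'ab' as idx 4
Step 5: w='ab' (idx 4), next='b' -> output (4, 'b'), add 'abb' as idx 5


Encoded: [(0, 'a'), (0, 'b'), (2, 'a'), (1, 'b'), (4, 'b')]


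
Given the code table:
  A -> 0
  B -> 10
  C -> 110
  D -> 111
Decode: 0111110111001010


Decoding:
0 -> A
111 -> D
110 -> C
111 -> D
0 -> A
0 -> A
10 -> B
10 -> B


Result: ADCDAABB


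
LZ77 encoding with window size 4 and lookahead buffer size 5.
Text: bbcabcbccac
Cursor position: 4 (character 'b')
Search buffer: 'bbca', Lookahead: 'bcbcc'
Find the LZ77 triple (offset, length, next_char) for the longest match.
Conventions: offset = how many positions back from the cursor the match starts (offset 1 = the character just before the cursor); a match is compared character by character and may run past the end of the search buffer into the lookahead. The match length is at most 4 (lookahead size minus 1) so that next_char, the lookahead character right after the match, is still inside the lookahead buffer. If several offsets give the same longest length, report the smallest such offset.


Try each offset into the search buffer:
  offset=1 (pos 3, char 'a'): match length 0
  offset=2 (pos 2, char 'c'): match length 0
  offset=3 (pos 1, char 'b'): match length 2
  offset=4 (pos 0, char 'b'): match length 1
Longest match has length 2 at offset 3.
next_char = character at position 4 + 2 = 6 -> 'b'

Best match: offset=3, length=2 (matching 'bc' starting at position 1)
LZ77 triple: (3, 2, 'b')


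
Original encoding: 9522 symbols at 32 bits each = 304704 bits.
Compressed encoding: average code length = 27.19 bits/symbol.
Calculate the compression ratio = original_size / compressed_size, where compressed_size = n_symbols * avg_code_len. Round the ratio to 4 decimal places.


original_size = n_symbols * orig_bits = 9522 * 32 = 304704 bits
compressed_size = n_symbols * avg_code_len = 9522 * 27.19 = 258903.18 bits
ratio = original_size / compressed_size = 304704 / 258903.18 = 1.1769

Compression ratio = 1.1769


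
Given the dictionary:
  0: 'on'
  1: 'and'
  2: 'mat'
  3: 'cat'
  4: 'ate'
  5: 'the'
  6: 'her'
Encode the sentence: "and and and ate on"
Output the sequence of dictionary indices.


Look up each word in the dictionary:
  'and' -> 1
  'and' -> 1
  'and' -> 1
  'ate' -> 4
  'on' -> 0

Encoded: [1, 1, 1, 4, 0]


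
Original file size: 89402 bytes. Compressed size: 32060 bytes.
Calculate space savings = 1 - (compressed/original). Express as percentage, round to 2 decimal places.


ratio = compressed/original = 32060/89402 = 0.358605
savings = 1 - ratio = 1 - 0.358605 = 0.641395
as a percentage: 0.641395 * 100 = 64.14%

Space savings = 1 - 32060/89402 = 64.14%


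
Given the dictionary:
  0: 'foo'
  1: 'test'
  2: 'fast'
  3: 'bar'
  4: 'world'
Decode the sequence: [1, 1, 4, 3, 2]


Look up each index in the dictionary:
  1 -> 'test'
  1 -> 'test'
  4 -> 'world'
  3 -> 'bar'
  2 -> 'fast'

Decoded: "test test world bar fast"


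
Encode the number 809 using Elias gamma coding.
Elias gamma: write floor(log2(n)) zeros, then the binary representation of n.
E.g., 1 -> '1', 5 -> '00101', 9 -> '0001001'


num_bits = floor(log2(809)) + 1 = 10
leading_zeros = num_bits - 1 = 9
binary(809) = 1100101001

Elias gamma(809) = '000000000' + '1100101001' = 0000000001100101001 (19 bits)


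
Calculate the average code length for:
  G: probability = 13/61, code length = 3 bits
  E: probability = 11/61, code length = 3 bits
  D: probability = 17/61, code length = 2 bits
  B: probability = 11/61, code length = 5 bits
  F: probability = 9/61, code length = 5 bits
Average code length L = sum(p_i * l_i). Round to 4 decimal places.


Weighted contributions p_i * l_i:
  G: (13/61) * 3 = 39/61
  E: (11/61) * 3 = 33/61
  D: (17/61) * 2 = 34/61
  B: (11/61) * 5 = 55/61
  F: (9/61) * 5 = 45/61
Sum = (39 + 33 + 34 + 55 + 45)/61 = 206/61

L = 206/61 = 3.3770 bits/symbol


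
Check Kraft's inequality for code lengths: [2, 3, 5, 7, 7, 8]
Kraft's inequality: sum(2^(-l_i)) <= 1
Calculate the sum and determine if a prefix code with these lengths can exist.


Sum = 2^(-2) + 2^(-3) + 2^(-5) + 2^(-7) + 2^(-7) + 2^(-8)
    = 0.25 + 0.125 + 0.03125 + 0.0078125 + 0.0078125 + 0.00390625
    = 109/256 = 0.42578125
Since 0.42578125 <= 1, Kraft's inequality IS satisfied.
A prefix code with these lengths CAN exist.

Kraft sum = 0.42578125. Satisfied.


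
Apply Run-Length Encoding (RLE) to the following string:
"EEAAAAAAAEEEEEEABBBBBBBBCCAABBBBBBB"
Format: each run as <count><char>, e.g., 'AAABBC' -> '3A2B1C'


Scanning runs left to right:
  i=0: run of 'E' x 2 -> '2E'
  i=2: run of 'A' x 7 -> '7A'
  i=9: run of 'E' x 6 -> '6E'
  i=15: run of 'A' x 1 -> '1A'
  i=16: run of 'B' x 8 -> '8B'
  i=24: run of 'C' x 2 -> '2C'
  i=26: run of 'A' x 2 -> '2A'
  i=28: run of 'B' x 7 -> '7B'

RLE = 2E7A6E1A8B2C2A7B


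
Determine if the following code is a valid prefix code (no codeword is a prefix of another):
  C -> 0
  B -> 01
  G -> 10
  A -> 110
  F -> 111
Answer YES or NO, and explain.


Checking each pair (does one codeword prefix another?):
  C='0' vs B='01': prefix -- VIOLATION

NO -- this is NOT a valid prefix code. C (0) is a prefix of B (01).


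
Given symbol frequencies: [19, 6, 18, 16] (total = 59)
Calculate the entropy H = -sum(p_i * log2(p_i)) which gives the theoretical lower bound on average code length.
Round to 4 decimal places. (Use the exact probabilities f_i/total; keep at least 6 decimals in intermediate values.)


Per-symbol terms -p_i * log2(p_i) with p_i = f_i/59:
  p = 19/59 = 0.322034: log2(p) = -1.634716, -p*log2(p) = 0.526434
  p = 6/59 = 0.101695: log2(p) = -3.297681, -p*log2(p) = 0.335357
  p = 18/59 = 0.305085: log2(p) = -1.712718, -p*log2(p) = 0.522524
  p = 16/59 = 0.271186: log2(p) = -1.882643, -p*log2(p) = 0.510547
H = 0.526434 + 0.335357 + 0.522524 + 0.510547 = 1.894862

H = 1.8949 bits/symbol


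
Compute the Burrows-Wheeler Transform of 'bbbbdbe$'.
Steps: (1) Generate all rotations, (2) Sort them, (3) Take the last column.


Rotations (sorted):
  0: $bbbbdbe -> last char: e
  1: bbbbdbe$ -> last char: $
  2: bbbdbe$b -> last char: b
  3: bbdbe$bb -> last char: b
  4: bdbe$bbb -> last char: b
  5: be$bbbbd -> last char: d
  6: dbe$bbbb -> last char: b
  7: e$bbbbdb -> last char: b


BWT = e$bbbdbb


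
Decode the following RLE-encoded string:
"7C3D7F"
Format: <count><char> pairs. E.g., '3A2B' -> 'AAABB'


Expanding each <count><char> pair:
  7C -> 'CCCCCCC'
  3D -> 'DDD'
  7F -> 'FFFFFFF'

Decoded = CCCCCCCDDDFFFFFFF


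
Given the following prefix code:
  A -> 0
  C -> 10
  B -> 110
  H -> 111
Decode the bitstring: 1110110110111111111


Decoding step by step:
Bits 111 -> H
Bits 0 -> A
Bits 110 -> B
Bits 110 -> B
Bits 111 -> H
Bits 111 -> H
Bits 111 -> H


Decoded message: HABBHHH


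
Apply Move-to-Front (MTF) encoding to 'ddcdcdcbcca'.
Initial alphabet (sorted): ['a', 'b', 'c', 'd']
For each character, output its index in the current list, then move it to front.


MTF encoding:
'd': index 3 in ['a', 'b', 'c', 'd'] -> ['d', 'a', 'b', 'c']
'd': index 0 in ['d', 'a', 'b', 'c'] -> ['d', 'a', 'b', 'c']
'c': index 3 in ['d', 'a', 'b', 'c'] -> ['c', 'd', 'a', 'b']
'd': index 1 in ['c', 'd', 'a', 'b'] -> ['d', 'c', 'a', 'b']
'c': index 1 in ['d', 'c', 'a', 'b'] -> ['c', 'd', 'a', 'b']
'd': index 1 in ['c', 'd', 'a', 'b'] -> ['d', 'c', 'a', 'b']
'c': index 1 in ['d', 'c', 'a', 'b'] -> ['c', 'd', 'a', 'b']
'b': index 3 in ['c', 'd', 'a', 'b'] -> ['b', 'c', 'd', 'a']
'c': index 1 in ['b', 'c', 'd', 'a'] -> ['c', 'b', 'd', 'a']
'c': index 0 in ['c', 'b', 'd', 'a'] -> ['c', 'b', 'd', 'a']
'a': index 3 in ['c', 'b', 'd', 'a'] -> ['a', 'c', 'b', 'd']


Output: [3, 0, 3, 1, 1, 1, 1, 3, 1, 0, 3]


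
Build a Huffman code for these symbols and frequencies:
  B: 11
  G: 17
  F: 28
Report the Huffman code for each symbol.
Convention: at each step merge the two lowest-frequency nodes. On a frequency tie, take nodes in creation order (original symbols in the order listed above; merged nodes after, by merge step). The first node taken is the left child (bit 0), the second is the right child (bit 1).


Huffman tree construction:
Step 1: Merge B(11) + G(17) = 28
Step 2: Merge F(28) + (B+G)(28) = 56
Read each symbol's code off the tree from the root (left child = 0, right child = 1).

Codes:
  B: 10 (length 2)
  G: 11 (length 2)
  F: 0 (length 1)
Average code length: 84/56 = 1.5000 bits/symbol


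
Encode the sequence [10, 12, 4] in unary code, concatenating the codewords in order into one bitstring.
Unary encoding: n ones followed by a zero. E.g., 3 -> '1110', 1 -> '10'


Encode each number as n ones followed by a terminating 0:
  10 -> 11111111110 (11 bits)
  12 -> 1111111111110 (13 bits)
  4 -> 11110 (5 bits)
Total length = 11 + 13 + 5 = 29 bits.

Unary([10, 12, 4]) = 11111111110111111111111011110 (29 bits)


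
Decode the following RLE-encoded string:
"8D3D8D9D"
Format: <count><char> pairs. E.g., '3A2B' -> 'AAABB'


Expanding each <count><char> pair:
  8D -> 'DDDDDDDD'
  3D -> 'DDD'
  8D -> 'DDDDDDDD'
  9D -> 'DDDDDDDDD'

Decoded = DDDDDDDDDDDDDDDDDDDDDDDDDDDD


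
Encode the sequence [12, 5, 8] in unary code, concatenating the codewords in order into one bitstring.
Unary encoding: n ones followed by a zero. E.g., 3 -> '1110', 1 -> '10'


Encode each number as n ones followed by a terminating 0:
  12 -> 1111111111110 (13 bits)
  5 -> 111110 (6 bits)
  8 -> 111111110 (9 bits)
Total length = 13 + 6 + 9 = 28 bits.

Unary([12, 5, 8]) = 1111111111110111110111111110 (28 bits)


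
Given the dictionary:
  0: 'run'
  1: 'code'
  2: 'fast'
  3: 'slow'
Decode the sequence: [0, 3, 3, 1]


Look up each index in the dictionary:
  0 -> 'run'
  3 -> 'slow'
  3 -> 'slow'
  1 -> 'code'

Decoded: "run slow slow code"


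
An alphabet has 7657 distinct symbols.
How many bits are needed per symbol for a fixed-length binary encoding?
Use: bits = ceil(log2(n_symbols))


log2(7657) = 12.9026
Bracket: 2^12 = 4096 < 7657 <= 2^13 = 8192
So ceil(log2(7657)) = 13

bits = ceil(log2(7657)) = ceil(12.9026) = 13 bits


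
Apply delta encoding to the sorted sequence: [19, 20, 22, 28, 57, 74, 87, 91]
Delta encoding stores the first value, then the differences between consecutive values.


First value: 19
Deltas:
  20 - 19 = 1
  22 - 20 = 2
  28 - 22 = 6
  57 - 28 = 29
  74 - 57 = 17
  87 - 74 = 13
  91 - 87 = 4


Delta encoded: [19, 1, 2, 6, 29, 17, 13, 4]


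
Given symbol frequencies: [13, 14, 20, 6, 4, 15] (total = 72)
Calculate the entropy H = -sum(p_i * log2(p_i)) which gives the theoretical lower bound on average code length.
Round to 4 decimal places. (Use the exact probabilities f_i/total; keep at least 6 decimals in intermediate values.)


Per-symbol terms -p_i * log2(p_i) with p_i = f_i/72:
  p = 13/72 = 0.180556: log2(p) = -2.469485, -p*log2(p) = 0.445879
  p = 14/72 = 0.194444: log2(p) = -2.362570, -p*log2(p) = 0.459389
  p = 20/72 = 0.277778: log2(p) = -1.847997, -p*log2(p) = 0.513332
  p = 6/72 = 0.083333: log2(p) = -3.584963, -p*log2(p) = 0.298747
  p = 4/72 = 0.055556: log2(p) = -4.169925, -p*log2(p) = 0.231663
  p = 15/72 = 0.208333: log2(p) = -2.263034, -p*log2(p) = 0.471466
H = 0.445879 + 0.459389 + 0.513332 + 0.298747 + 0.231663 + 0.471466 = 2.420476

H = 2.4205 bits/symbol


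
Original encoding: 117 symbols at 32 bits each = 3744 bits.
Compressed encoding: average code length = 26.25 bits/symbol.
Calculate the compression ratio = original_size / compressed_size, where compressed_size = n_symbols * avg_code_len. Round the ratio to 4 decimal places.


original_size = n_symbols * orig_bits = 117 * 32 = 3744 bits
compressed_size = n_symbols * avg_code_len = 117 * 26.25 = 3071.25 bits
ratio = original_size / compressed_size = 3744 / 3071.25 = 1.219

Compression ratio = 1.219


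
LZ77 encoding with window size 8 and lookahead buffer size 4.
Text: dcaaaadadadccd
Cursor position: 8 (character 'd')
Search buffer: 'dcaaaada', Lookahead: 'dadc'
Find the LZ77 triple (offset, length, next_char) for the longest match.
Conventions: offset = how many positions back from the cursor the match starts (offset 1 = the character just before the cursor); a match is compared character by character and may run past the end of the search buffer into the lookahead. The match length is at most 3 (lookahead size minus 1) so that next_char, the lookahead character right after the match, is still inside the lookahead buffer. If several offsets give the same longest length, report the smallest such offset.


Try each offset into the search buffer:
  offset=1 (pos 7, char 'a'): match length 0
  offset=2 (pos 6, char 'd'): match length 3
  offset=3 (pos 5, char 'a'): match length 0
  offset=4 (pos 4, char 'a'): match length 0
  offset=5 (pos 3, char 'a'): match length 0
  offset=6 (pos 2, char 'a'): match length 0
  offset=7 (pos 1, char 'c'): match length 0
  offset=8 (pos 0, char 'd'): match length 1
Longest match has length 3 at offset 2.
next_char = character at position 8 + 3 = 11 -> 'c'

Best match: offset=2, length=3 (matching 'dad' starting at position 6)
LZ77 triple: (2, 3, 'c')


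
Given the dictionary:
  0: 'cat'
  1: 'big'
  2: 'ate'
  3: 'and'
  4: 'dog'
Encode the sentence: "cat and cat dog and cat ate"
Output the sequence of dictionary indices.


Look up each word in the dictionary:
  'cat' -> 0
  'and' -> 3
  'cat' -> 0
  'dog' -> 4
  'and' -> 3
  'cat' -> 0
  'ate' -> 2

Encoded: [0, 3, 0, 4, 3, 0, 2]


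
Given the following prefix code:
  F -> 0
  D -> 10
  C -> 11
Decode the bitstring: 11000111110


Decoding step by step:
Bits 11 -> C
Bits 0 -> F
Bits 0 -> F
Bits 0 -> F
Bits 11 -> C
Bits 11 -> C
Bits 10 -> D


Decoded message: CFFFCCD


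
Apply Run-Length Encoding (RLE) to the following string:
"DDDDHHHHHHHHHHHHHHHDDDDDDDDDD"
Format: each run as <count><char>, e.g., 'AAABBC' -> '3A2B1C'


Scanning runs left to right:
  i=0: run of 'D' x 4 -> '4D'
  i=4: run of 'H' x 15 -> '15H'
  i=19: run of 'D' x 10 -> '10D'

RLE = 4D15H10D


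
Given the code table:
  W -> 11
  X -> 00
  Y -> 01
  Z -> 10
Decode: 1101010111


Decoding:
11 -> W
01 -> Y
01 -> Y
01 -> Y
11 -> W


Result: WYYYW


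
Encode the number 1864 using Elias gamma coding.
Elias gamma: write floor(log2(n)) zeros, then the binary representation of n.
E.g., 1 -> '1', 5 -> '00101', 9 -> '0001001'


num_bits = floor(log2(1864)) + 1 = 11
leading_zeros = num_bits - 1 = 10
binary(1864) = 11101001000

Elias gamma(1864) = '0000000000' + '11101001000' = 000000000011101001000 (21 bits)


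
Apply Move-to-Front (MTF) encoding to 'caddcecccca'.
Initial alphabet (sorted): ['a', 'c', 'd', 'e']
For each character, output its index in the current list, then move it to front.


MTF encoding:
'c': index 1 in ['a', 'c', 'd', 'e'] -> ['c', 'a', 'd', 'e']
'a': index 1 in ['c', 'a', 'd', 'e'] -> ['a', 'c', 'd', 'e']
'd': index 2 in ['a', 'c', 'd', 'e'] -> ['d', 'a', 'c', 'e']
'd': index 0 in ['d', 'a', 'c', 'e'] -> ['d', 'a', 'c', 'e']
'c': index 2 in ['d', 'a', 'c', 'e'] -> ['c', 'd', 'a', 'e']
'e': index 3 in ['c', 'd', 'a', 'e'] -> ['e', 'c', 'd', 'a']
'c': index 1 in ['e', 'c', 'd', 'a'] -> ['c', 'e', 'd', 'a']
'c': index 0 in ['c', 'e', 'd', 'a'] -> ['c', 'e', 'd', 'a']
'c': index 0 in ['c', 'e', 'd', 'a'] -> ['c', 'e', 'd', 'a']
'c': index 0 in ['c', 'e', 'd', 'a'] -> ['c', 'e', 'd', 'a']
'a': index 3 in ['c', 'e', 'd', 'a'] -> ['a', 'c', 'e', 'd']


Output: [1, 1, 2, 0, 2, 3, 1, 0, 0, 0, 3]


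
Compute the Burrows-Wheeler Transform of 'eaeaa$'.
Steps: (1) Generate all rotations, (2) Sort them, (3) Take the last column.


Rotations (sorted):
  0: $eaeaa -> last char: a
  1: a$eaea -> last char: a
  2: aa$eae -> last char: e
  3: aeaa$e -> last char: e
  4: eaa$ea -> last char: a
  5: eaeaa$ -> last char: $


BWT = aaeea$


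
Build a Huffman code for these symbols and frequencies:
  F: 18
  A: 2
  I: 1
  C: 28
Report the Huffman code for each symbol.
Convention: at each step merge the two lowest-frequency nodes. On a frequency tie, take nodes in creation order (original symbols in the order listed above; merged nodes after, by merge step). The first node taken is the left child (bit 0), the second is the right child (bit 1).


Huffman tree construction:
Step 1: Merge I(1) + A(2) = 3
Step 2: Merge (I+A)(3) + F(18) = 21
Step 3: Merge ((I+A)+F)(21) + C(28) = 49
Read each symbol's code off the tree from the root (left child = 0, right child = 1).

Codes:
  F: 01 (length 2)
  A: 001 (length 3)
  I: 000 (length 3)
  C: 1 (length 1)
Average code length: 73/49 = 1.4898 bits/symbol


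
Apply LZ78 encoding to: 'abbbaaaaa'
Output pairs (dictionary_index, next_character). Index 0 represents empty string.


LZ78 encoding steps:
Dictionary: {0: ''}
Step 1: w='' (idx 0), next='a' -> output (0, 'a'), add 'a' as idx 1
Step 2: w='' (idx 0), next='b' -> output (0, 'b'), add 'b' as idx 2
Step 3: w='b' (idx 2), next='b' -> output (2, 'b'), add 'bb' as idx 3
Step 4: w='a' (idx 1), next='a' -> output (1, 'a'), add 'aa' as idx 4
Step 5: w='aa' (idx 4), next='a' -> output (4, 'a'), add 'aaa' as idx 5


Encoded: [(0, 'a'), (0, 'b'), (2, 'b'), (1, 'a'), (4, 'a')]


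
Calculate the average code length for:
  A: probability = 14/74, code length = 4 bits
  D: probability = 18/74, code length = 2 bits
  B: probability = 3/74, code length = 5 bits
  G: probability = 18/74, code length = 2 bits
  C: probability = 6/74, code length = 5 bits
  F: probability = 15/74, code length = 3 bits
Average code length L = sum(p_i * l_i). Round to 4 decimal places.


Weighted contributions p_i * l_i:
  A: (14/74) * 4 = 56/74
  D: (18/74) * 2 = 36/74
  B: (3/74) * 5 = 15/74
  G: (18/74) * 2 = 36/74
  C: (6/74) * 5 = 30/74
  F: (15/74) * 3 = 45/74
Sum = (56 + 36 + 15 + 36 + 30 + 45)/74 = 218/74

L = 218/74 = 2.9459 bits/symbol


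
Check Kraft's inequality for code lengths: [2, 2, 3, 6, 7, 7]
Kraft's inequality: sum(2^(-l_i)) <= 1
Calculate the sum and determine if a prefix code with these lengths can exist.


Sum = 2^(-2) + 2^(-2) + 2^(-3) + 2^(-6) + 2^(-7) + 2^(-7)
    = 0.25 + 0.25 + 0.125 + 0.015625 + 0.0078125 + 0.0078125
    = 84/128 = 0.65625
Since 0.65625 <= 1, Kraft's inequality IS satisfied.
A prefix code with these lengths CAN exist.

Kraft sum = 0.65625. Satisfied.


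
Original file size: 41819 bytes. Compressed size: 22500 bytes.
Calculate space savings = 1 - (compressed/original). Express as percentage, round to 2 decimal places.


ratio = compressed/original = 22500/41819 = 0.538033
savings = 1 - ratio = 1 - 0.538033 = 0.461967
as a percentage: 0.461967 * 100 = 46.2%

Space savings = 1 - 22500/41819 = 46.2%


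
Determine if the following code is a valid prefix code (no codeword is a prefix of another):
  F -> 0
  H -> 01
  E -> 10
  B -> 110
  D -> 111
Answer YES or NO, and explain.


Checking each pair (does one codeword prefix another?):
  F='0' vs H='01': prefix -- VIOLATION

NO -- this is NOT a valid prefix code. F (0) is a prefix of H (01).


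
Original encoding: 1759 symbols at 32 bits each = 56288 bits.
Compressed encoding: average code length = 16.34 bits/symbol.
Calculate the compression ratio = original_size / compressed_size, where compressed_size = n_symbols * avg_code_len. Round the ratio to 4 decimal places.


original_size = n_symbols * orig_bits = 1759 * 32 = 56288 bits
compressed_size = n_symbols * avg_code_len = 1759 * 16.34 = 28742.06 bits
ratio = original_size / compressed_size = 56288 / 28742.06 = 1.9584

Compression ratio = 1.9584


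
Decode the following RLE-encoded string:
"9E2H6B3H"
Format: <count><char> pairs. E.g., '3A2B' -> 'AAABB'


Expanding each <count><char> pair:
  9E -> 'EEEEEEEEE'
  2H -> 'HH'
  6B -> 'BBBBBB'
  3H -> 'HHH'

Decoded = EEEEEEEEEHHBBBBBBHHH


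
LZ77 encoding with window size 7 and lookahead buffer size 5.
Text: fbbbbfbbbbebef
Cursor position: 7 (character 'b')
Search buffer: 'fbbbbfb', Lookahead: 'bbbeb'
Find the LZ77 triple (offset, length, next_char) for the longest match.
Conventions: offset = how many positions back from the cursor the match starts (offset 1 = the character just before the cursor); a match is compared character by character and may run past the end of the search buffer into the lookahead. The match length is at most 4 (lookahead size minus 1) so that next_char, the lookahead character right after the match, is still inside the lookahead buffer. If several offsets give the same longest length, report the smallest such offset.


Try each offset into the search buffer:
  offset=1 (pos 6, char 'b'): match length 3
  offset=2 (pos 5, char 'f'): match length 0
  offset=3 (pos 4, char 'b'): match length 1
  offset=4 (pos 3, char 'b'): match length 2
  offset=5 (pos 2, char 'b'): match length 3
  offset=6 (pos 1, char 'b'): match length 3
  offset=7 (pos 0, char 'f'): match length 0
Longest match has length 3, found at offsets 1, 5, 6; take the smallest, offset 1.
next_char = character at position 7 + 3 = 10 -> 'e'

Best match: offset=1, length=3 (matching 'bbb' starting at position 6)
LZ77 triple: (1, 3, 'e')


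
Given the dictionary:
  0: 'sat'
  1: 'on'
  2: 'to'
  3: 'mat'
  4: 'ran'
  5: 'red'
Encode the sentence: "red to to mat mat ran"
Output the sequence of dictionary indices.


Look up each word in the dictionary:
  'red' -> 5
  'to' -> 2
  'to' -> 2
  'mat' -> 3
  'mat' -> 3
  'ran' -> 4

Encoded: [5, 2, 2, 3, 3, 4]


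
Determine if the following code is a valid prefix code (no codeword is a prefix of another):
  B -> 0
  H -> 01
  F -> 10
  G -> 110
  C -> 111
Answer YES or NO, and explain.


Checking each pair (does one codeword prefix another?):
  B='0' vs H='01': prefix -- VIOLATION

NO -- this is NOT a valid prefix code. B (0) is a prefix of H (01).


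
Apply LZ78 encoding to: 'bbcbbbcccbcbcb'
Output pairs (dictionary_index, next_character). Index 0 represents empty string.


LZ78 encoding steps:
Dictionary: {0: ''}
Step 1: w='' (idx 0), next='b' -> output (0, 'b'), add 'b' as idx 1
Step 2: w='b' (idx 1), next='c' -> output (1, 'c'), add 'bc' as idx 2
Step 3: w='b' (idx 1), next='b' -> output (1, 'b'), add 'bb' as idx 3
Step 4: w='bc' (idx 2), next='c' -> output (2, 'c'), add 'bcc' as idx 4
Step 5: w='' (idx 0), next='c' -> output (0, 'c'), add 'c' as idx 5
Step 6: w='bc' (idx 2), next='b' -> output (2, 'b'), add 'bcb' as idx 6
Step 7: w='c' (idx 5), next='b' -> output (5, 'b'), add 'cb' as idx 7


Encoded: [(0, 'b'), (1, 'c'), (1, 'b'), (2, 'c'), (0, 'c'), (2, 'b'), (5, 'b')]


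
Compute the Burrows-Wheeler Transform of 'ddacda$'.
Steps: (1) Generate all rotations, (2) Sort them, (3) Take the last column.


Rotations (sorted):
  0: $ddacda -> last char: a
  1: a$ddacd -> last char: d
  2: acda$dd -> last char: d
  3: cda$dda -> last char: a
  4: da$ddac -> last char: c
  5: dacda$d -> last char: d
  6: ddacda$ -> last char: $


BWT = addacd$


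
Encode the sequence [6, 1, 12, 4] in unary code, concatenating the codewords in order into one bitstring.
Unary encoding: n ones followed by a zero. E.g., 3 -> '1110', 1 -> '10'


Encode each number as n ones followed by a terminating 0:
  6 -> 1111110 (7 bits)
  1 -> 10 (2 bits)
  12 -> 1111111111110 (13 bits)
  4 -> 11110 (5 bits)
Total length = 7 + 2 + 13 + 5 = 27 bits.

Unary([6, 1, 12, 4]) = 111111010111111111111011110 (27 bits)


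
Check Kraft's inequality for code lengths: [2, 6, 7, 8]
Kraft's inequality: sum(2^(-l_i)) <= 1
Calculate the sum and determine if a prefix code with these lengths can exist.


Sum = 2^(-2) + 2^(-6) + 2^(-7) + 2^(-8)
    = 0.25 + 0.015625 + 0.0078125 + 0.00390625
    = 71/256 = 0.27734375
Since 0.27734375 <= 1, Kraft's inequality IS satisfied.
A prefix code with these lengths CAN exist.

Kraft sum = 0.27734375. Satisfied.


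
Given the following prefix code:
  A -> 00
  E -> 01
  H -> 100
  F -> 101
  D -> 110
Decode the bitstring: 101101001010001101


Decoding step by step:
Bits 101 -> F
Bits 101 -> F
Bits 00 -> A
Bits 101 -> F
Bits 00 -> A
Bits 01 -> E
Bits 101 -> F


Decoded message: FFAFAEF


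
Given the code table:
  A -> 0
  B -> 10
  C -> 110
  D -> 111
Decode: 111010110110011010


Decoding:
111 -> D
0 -> A
10 -> B
110 -> C
110 -> C
0 -> A
110 -> C
10 -> B


Result: DABCCACB


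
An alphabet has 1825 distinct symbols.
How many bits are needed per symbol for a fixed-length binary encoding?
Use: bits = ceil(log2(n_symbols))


log2(1825) = 10.8337
Bracket: 2^10 = 1024 < 1825 <= 2^11 = 2048
So ceil(log2(1825)) = 11

bits = ceil(log2(1825)) = ceil(10.8337) = 11 bits


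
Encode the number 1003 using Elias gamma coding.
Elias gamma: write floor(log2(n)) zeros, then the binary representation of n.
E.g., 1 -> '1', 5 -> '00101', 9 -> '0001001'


num_bits = floor(log2(1003)) + 1 = 10
leading_zeros = num_bits - 1 = 9
binary(1003) = 1111101011

Elias gamma(1003) = '000000000' + '1111101011' = 0000000001111101011 (19 bits)


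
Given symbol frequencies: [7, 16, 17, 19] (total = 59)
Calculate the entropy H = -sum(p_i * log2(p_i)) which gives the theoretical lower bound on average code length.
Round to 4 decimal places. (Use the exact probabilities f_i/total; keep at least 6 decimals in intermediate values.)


Per-symbol terms -p_i * log2(p_i) with p_i = f_i/59:
  p = 7/59 = 0.118644: log2(p) = -3.075288, -p*log2(p) = 0.364865
  p = 16/59 = 0.271186: log2(p) = -1.882643, -p*log2(p) = 0.510547
  p = 17/59 = 0.288136: log2(p) = -1.795180, -p*log2(p) = 0.517255
  p = 19/59 = 0.322034: log2(p) = -1.634716, -p*log2(p) = 0.526434
H = 0.364865 + 0.510547 + 0.517255 + 0.526434 = 1.919101

H = 1.9191 bits/symbol


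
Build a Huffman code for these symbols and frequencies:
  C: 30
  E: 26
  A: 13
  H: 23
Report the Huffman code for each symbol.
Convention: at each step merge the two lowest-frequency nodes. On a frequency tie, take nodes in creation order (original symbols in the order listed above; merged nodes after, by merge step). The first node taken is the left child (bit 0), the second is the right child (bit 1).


Huffman tree construction:
Step 1: Merge A(13) + H(23) = 36
Step 2: Merge E(26) + C(30) = 56
Step 3: Merge (A+H)(36) + (E+C)(56) = 92
Read each symbol's code off the tree from the root (left child = 0, right child = 1).

Codes:
  C: 11 (length 2)
  E: 10 (length 2)
  A: 00 (length 2)
  H: 01 (length 2)
Average code length: 184/92 = 2.0000 bits/symbol


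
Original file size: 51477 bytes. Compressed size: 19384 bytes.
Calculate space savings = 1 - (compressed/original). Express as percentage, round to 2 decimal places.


ratio = compressed/original = 19384/51477 = 0.376557
savings = 1 - ratio = 1 - 0.376557 = 0.623443
as a percentage: 0.623443 * 100 = 62.34%

Space savings = 1 - 19384/51477 = 62.34%


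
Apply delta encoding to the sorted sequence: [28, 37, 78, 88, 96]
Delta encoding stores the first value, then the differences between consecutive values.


First value: 28
Deltas:
  37 - 28 = 9
  78 - 37 = 41
  88 - 78 = 10
  96 - 88 = 8


Delta encoded: [28, 9, 41, 10, 8]


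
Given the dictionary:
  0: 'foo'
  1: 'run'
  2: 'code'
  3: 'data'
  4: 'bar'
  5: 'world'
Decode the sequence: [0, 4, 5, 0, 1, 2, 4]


Look up each index in the dictionary:
  0 -> 'foo'
  4 -> 'bar'
  5 -> 'world'
  0 -> 'foo'
  1 -> 'run'
  2 -> 'code'
  4 -> 'bar'

Decoded: "foo bar world foo run code bar"


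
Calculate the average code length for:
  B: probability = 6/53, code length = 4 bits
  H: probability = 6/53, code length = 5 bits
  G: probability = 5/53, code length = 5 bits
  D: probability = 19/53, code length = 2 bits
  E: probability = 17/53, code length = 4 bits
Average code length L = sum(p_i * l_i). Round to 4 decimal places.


Weighted contributions p_i * l_i:
  B: (6/53) * 4 = 24/53
  H: (6/53) * 5 = 30/53
  G: (5/53) * 5 = 25/53
  D: (19/53) * 2 = 38/53
  E: (17/53) * 4 = 68/53
Sum = (24 + 30 + 25 + 38 + 68)/53 = 185/53

L = 185/53 = 3.4906 bits/symbol


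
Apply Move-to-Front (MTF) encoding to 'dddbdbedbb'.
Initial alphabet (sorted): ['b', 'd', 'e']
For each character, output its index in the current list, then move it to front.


MTF encoding:
'd': index 1 in ['b', 'd', 'e'] -> ['d', 'b', 'e']
'd': index 0 in ['d', 'b', 'e'] -> ['d', 'b', 'e']
'd': index 0 in ['d', 'b', 'e'] -> ['d', 'b', 'e']
'b': index 1 in ['d', 'b', 'e'] -> ['b', 'd', 'e']
'd': index 1 in ['b', 'd', 'e'] -> ['d', 'b', 'e']
'b': index 1 in ['d', 'b', 'e'] -> ['b', 'd', 'e']
'e': index 2 in ['b', 'd', 'e'] -> ['e', 'b', 'd']
'd': index 2 in ['e', 'b', 'd'] -> ['d', 'e', 'b']
'b': index 2 in ['d', 'e', 'b'] -> ['b', 'd', 'e']
'b': index 0 in ['b', 'd', 'e'] -> ['b', 'd', 'e']


Output: [1, 0, 0, 1, 1, 1, 2, 2, 2, 0]


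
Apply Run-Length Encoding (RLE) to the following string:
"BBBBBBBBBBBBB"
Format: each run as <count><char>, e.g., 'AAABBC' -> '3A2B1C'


Scanning runs left to right:
  i=0: run of 'B' x 13 -> '13B'

RLE = 13B


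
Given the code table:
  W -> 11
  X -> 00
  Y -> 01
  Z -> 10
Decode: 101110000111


Decoding:
10 -> Z
11 -> W
10 -> Z
00 -> X
01 -> Y
11 -> W


Result: ZWZXYW


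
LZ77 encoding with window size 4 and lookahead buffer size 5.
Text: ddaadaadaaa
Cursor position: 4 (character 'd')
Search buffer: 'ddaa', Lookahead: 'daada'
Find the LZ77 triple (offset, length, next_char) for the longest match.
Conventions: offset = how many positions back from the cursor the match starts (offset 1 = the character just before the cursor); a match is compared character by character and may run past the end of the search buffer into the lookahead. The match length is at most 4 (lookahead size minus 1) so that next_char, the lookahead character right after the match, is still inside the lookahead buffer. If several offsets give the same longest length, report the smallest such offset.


Try each offset into the search buffer:
  offset=1 (pos 3, char 'a'): match length 0
  offset=2 (pos 2, char 'a'): match length 0
  offset=3 (pos 1, char 'd'): match length 4
  offset=4 (pos 0, char 'd'): match length 1
Longest match has length 4 at offset 3.
next_char = character at position 4 + 4 = 8 -> 'a'

Best match: offset=3, length=4 (matching 'daad' starting at position 1)
LZ77 triple: (3, 4, 'a')


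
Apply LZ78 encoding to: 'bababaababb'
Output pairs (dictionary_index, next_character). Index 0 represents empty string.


LZ78 encoding steps:
Dictionary: {0: ''}
Step 1: w='' (idx 0), next='b' -> output (0, 'b'), add 'b' as idx 1
Step 2: w='' (idx 0), next='a' -> output (0, 'a'), add 'a' as idx 2
Step 3: w='b' (idx 1), next='a' -> output (1, 'a'), add 'ba' as idx 3
Step 4: w='ba' (idx 3), next='a' -> output (3, 'a'), add 'baa' as idx 4
Step 5: w='ba' (idx 3), next='b' -> output (3, 'b'), add 'bab' as idx 5
Step 6: w='b' (idx 1), end of input -> output (1, '')


Encoded: [(0, 'b'), (0, 'a'), (1, 'a'), (3, 'a'), (3, 'b'), (1, '')]


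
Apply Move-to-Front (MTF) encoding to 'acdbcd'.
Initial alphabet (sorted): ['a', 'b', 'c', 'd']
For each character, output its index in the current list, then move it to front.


MTF encoding:
'a': index 0 in ['a', 'b', 'c', 'd'] -> ['a', 'b', 'c', 'd']
'c': index 2 in ['a', 'b', 'c', 'd'] -> ['c', 'a', 'b', 'd']
'd': index 3 in ['c', 'a', 'b', 'd'] -> ['d', 'c', 'a', 'b']
'b': index 3 in ['d', 'c', 'a', 'b'] -> ['b', 'd', 'c', 'a']
'c': index 2 in ['b', 'd', 'c', 'a'] -> ['c', 'b', 'd', 'a']
'd': index 2 in ['c', 'b', 'd', 'a'] -> ['d', 'c', 'b', 'a']


Output: [0, 2, 3, 3, 2, 2]


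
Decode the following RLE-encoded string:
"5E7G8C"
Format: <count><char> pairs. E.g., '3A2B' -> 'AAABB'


Expanding each <count><char> pair:
  5E -> 'EEEEE'
  7G -> 'GGGGGGG'
  8C -> 'CCCCCCCC'

Decoded = EEEEEGGGGGGGCCCCCCCC


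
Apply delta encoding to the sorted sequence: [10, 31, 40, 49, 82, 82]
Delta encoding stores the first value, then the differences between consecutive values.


First value: 10
Deltas:
  31 - 10 = 21
  40 - 31 = 9
  49 - 40 = 9
  82 - 49 = 33
  82 - 82 = 0


Delta encoded: [10, 21, 9, 9, 33, 0]
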